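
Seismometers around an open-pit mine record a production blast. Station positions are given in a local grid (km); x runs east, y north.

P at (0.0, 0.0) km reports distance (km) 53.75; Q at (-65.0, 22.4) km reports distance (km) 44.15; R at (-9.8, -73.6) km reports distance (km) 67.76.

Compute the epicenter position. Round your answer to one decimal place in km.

-50.2 km east, -19.2 km north

Circle about each station: x² + y² = 53.75²; (x + 65.0)² + (y − 22.4)² = 44.15²; (x + 9.8)² + (y + 73.6)² = 67.76².
Subtracting the P equation from the Q and R equations removes the quadratic terms:
-130.0 x + 44.8 y = 5666.60
-19.6 x − 147.2 y = 3810.64
Solving the 2×2 system: x ≈ -50.2, y ≈ -19.2 km.
Check against P (with the unrounded x, y): √(x²+y²) = 53.75 ≈ 53.75 km. ✓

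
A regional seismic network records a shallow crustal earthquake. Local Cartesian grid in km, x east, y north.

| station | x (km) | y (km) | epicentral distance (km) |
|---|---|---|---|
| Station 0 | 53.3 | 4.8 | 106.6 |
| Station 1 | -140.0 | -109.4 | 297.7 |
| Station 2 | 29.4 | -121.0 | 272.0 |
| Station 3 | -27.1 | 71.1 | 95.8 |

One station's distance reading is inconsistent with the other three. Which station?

Solve using three stations at a time. Using Station 0, Station 1, Station 3 (subtract circle equations pairwise → linear system) gives (x, y) ≈ (59.9, 111.2).
Distances from that point to each station vs reported:
  Station 0: calculated 106.6 vs reported 106.6 → residual 0.0 km
  Station 1: calculated 297.7 vs reported 297.7 → residual 0.0 km
  Station 2: calculated 234.2 vs reported 272.0 → residual 37.8 km
  Station 3: calculated 95.8 vs reported 95.8 → residual 0.0 km
Station 0, Station 1, Station 3 are mutually consistent (residuals ≈ 0); Station 2 is off by 37.8 km.

Station 2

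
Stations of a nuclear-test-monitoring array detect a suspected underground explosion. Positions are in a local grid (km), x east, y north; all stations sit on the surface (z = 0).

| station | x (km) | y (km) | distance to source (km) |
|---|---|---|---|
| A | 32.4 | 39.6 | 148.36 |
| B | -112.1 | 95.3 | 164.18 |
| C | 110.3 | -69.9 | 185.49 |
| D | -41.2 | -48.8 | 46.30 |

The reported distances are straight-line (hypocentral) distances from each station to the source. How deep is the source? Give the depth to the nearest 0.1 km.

Each station gives a sphere (x−x_i)² + (y−y_i)² + z² = d_i² (stations at z=0).
Subtracting the A sphere from B and C: z² cancels, leaving linear equations in x and y:
-289.0 x + 111.4 y = 14086.20
155.8 x − 219.0 y = 2038.33
Solving: x ≈ -72.101, y ≈ -60.601 km (keep extra digits for the depth step; rounded: -72.1, -60.6).
Then from the A sphere: z² = 148.36² − (x − 32.4)² − (y − 39.6)² with x = -72.101, y = -60.601, so z ≈ 32.404 ≈ 32.4 km.

z ≈ 32.4 km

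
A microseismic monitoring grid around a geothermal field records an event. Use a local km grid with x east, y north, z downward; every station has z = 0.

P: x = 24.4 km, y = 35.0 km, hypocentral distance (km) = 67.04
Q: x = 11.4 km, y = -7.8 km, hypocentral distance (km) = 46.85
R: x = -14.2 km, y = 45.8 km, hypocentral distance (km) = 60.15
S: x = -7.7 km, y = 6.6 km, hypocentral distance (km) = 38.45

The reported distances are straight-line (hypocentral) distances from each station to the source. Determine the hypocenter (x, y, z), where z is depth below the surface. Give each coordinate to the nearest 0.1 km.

Each station gives a sphere (x−x_i)² + (y−y_i)² + z² = d_i² (stations at z=0).
Subtracting the P sphere from Q and R: z² cancels, leaving linear equations in x and y:
-26.0 x − 85.6 y = 669.88
-77.2 x + 21.6 y = 1355.26
Solving: x ≈ -18.198, y ≈ -2.298 km (keep extra digits for the depth step; rounded: -18.2, -2.3).
Then from the P sphere: z² = 67.04² − (x − 24.4)² − (y − 35.0)² with x = -18.198, y = -2.298, so z ≈ 35.898 ≈ 35.9 km.

(-18.2, -2.3, 35.9)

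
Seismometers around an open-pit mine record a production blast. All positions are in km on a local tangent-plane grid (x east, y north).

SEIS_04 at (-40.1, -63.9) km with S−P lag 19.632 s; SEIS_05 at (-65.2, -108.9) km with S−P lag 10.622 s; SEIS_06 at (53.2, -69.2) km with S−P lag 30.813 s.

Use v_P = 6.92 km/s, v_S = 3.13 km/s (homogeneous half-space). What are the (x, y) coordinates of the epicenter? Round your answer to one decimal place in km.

Distance from S−P lag: d = Δt · v_P v_S / (v_P − v_S) = Δt · (6.92·3.13)/(6.92−3.13) ≈ 5.7149·Δt.
So d_SEIS_04 = 112.20, d_SEIS_05 = 60.70, d_SEIS_06 = 176.09 km.
Circle about each station: (x + 40.1)² + (y + 63.9)² = 112.20²; (x + 65.2)² + (y + 108.9)² = 60.70²; (x − 53.2)² + (y + 69.2)² = 176.09².
Subtracting the SEIS_04 equation from the SEIS_05 and SEIS_06 equations removes the quadratic terms:
-50.2 x − 90.0 y = 19323.38
186.6 x − 10.6 y = -16491.19
Solving the 2×2 system: x ≈ -97.5, y ≈ -160.3 km.
Check against SEIS_04 (with the unrounded x, y): √((x + 40.1)²+(y + 63.9)²) = 112.21 ≈ 112.20 km. ✓

x ≈ -97.5 km, y ≈ -160.3 km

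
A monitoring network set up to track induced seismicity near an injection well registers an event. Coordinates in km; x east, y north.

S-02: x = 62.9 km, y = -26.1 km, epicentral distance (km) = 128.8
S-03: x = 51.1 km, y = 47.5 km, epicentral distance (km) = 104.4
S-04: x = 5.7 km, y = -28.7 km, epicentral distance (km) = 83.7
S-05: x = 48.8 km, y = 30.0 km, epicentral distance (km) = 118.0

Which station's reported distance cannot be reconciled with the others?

Solve using three stations at a time. Using S-02, S-03, S-04 (subtract circle equations pairwise → linear system) gives (x, y) ≈ (-52.2, 31.9).
Distances from that point to each station vs reported:
  S-02: calculated 128.8 vs reported 128.8 → residual 0.0 km
  S-03: calculated 104.4 vs reported 104.4 → residual 0.0 km
  S-04: calculated 83.8 vs reported 83.7 → residual 0.1 km
  S-05: calculated 101.0 vs reported 118.0 → residual 17.0 km
S-02, S-03, S-04 are mutually consistent (residuals ≈ 0); S-05 is off by 17.0 km.

S-05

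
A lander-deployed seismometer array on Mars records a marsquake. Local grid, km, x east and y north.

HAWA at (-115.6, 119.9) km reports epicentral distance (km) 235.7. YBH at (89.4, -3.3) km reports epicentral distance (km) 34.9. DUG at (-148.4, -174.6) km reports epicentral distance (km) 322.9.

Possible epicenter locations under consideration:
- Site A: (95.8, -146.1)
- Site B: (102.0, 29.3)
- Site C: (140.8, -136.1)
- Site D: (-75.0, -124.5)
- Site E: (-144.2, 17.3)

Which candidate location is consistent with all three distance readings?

Site B

For each candidate, compare |candidate − station| to the reported distance:
Site A: residuals HAWA 104.1, YBH 108.0, DUG 77.0 → max 108.0 km
Site B: residuals HAWA 0.0, YBH 0.1, DUG 0.0 → max 0.1 km
Site C: residuals HAWA 126.6, YBH 107.5, DUG 31.1 → max 126.6 km
Site D: residuals HAWA 12.0, YBH 169.3, DUG 234.0 → max 234.0 km
Site E: residuals HAWA 129.2, YBH 199.6, DUG 131.0 → max 199.6 km
Only Site B has all residuals ≈ 0.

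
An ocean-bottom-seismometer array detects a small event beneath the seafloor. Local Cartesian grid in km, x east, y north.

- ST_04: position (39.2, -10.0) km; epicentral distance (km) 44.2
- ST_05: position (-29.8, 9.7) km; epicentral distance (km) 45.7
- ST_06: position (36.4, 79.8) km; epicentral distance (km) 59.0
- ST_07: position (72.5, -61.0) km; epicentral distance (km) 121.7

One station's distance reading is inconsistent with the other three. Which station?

Solve using three stations at a time. Using ST_04, ST_05, ST_06 (subtract circle equations pairwise → linear system) gives (x, y) ≈ (13.0, 25.6).
Distances from that point to each station vs reported:
  ST_04: calculated 44.2 vs reported 44.2 → residual 0.0 km
  ST_05: calculated 45.7 vs reported 45.7 → residual 0.0 km
  ST_06: calculated 59.0 vs reported 59.0 → residual 0.0 km
  ST_07: calculated 105.1 vs reported 121.7 → residual 16.6 km
ST_04, ST_05, ST_06 are mutually consistent (residuals ≈ 0); ST_07 is off by 16.6 km.

ST_07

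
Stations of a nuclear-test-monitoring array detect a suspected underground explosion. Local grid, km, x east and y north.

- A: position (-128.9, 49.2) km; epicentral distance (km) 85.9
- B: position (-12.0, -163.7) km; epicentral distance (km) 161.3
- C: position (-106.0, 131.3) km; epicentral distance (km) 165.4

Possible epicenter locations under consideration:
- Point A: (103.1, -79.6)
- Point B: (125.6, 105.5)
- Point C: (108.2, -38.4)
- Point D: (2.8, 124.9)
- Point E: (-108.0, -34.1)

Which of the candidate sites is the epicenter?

Point E

For each candidate, compare |candidate − station| to the reported distance:
Point A: residuals A 179.5, B 18.7, C 131.6 → max 179.5 km
Point B: residuals A 174.8, B 141.0, C 67.6 → max 174.8 km
Point C: residuals A 166.9, B 12.3, C 107.9 → max 166.9 km
Point D: residuals A 66.0, B 127.7, C 56.4 → max 127.7 km
Point E: residuals A 0.0, B 0.0, C 0.0 → max 0.0 km
Only Point E has all residuals ≈ 0.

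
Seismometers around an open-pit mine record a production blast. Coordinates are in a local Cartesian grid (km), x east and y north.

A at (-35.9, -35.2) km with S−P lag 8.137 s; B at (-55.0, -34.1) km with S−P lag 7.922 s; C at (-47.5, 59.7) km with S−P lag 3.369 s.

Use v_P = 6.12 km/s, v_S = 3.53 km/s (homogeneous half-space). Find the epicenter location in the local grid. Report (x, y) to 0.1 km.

x ≈ -47.9 km, y ≈ 31.6 km

Distance from S−P lag: d = Δt · v_P v_S / (v_P − v_S) = Δt · (6.12·3.53)/(6.12−3.53) ≈ 8.3412·Δt.
So d_A = 67.87, d_B = 66.08, d_C = 28.10 km.
Circle about each station: (x + 35.9)² + (y + 35.2)² = 67.87²; (x + 55.0)² + (y + 34.1)² = 66.08²; (x + 47.5)² + (y − 59.7)² = 28.10².
Subtracting the A equation from the B and C equations removes the quadratic terms:
-38.2 x + 2.2 y = 1899.73
-23.2 x + 189.8 y = 7109.22
Solving the 2×2 system: x ≈ -47.9, y ≈ 31.6 km.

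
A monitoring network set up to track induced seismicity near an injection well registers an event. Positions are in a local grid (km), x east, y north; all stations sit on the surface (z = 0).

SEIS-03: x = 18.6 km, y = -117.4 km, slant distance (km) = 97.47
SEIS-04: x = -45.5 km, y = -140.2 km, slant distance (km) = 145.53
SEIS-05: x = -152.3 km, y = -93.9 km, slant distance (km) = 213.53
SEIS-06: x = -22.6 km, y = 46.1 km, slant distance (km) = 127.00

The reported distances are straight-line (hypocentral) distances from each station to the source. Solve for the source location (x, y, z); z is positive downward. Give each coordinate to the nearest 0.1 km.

Each station gives a sphere (x−x_i)² + (y−y_i)² + z² = d_i² (stations at z=0).
Subtracting the SEIS-03 sphere from SEIS-04 and SEIS-05: z² cancels, leaving linear equations in x and y:
-128.2 x − 45.6 y = -4081.01
-341.8 x + 47.0 y = -18210.88
Solving: x ≈ 47.300, y ≈ -43.484 km (keep extra digits for the depth step; rounded: 47.3, -43.5).
Then from the SEIS-03 sphere: z² = 97.47² − (x − 18.6)² − (y + 117.4)² with x = 47.300, y = -43.484, so z ≈ 56.685 ≈ 56.7 km.

(47.3, -43.5, 56.7)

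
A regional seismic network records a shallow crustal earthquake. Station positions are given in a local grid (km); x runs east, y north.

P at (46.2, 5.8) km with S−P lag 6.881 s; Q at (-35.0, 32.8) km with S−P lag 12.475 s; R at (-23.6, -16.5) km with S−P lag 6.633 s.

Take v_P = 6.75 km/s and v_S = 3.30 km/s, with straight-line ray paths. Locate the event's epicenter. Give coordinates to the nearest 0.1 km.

Distance from S−P lag: d = Δt · v_P v_S / (v_P − v_S) = Δt · (6.75·3.30)/(6.75−3.30) ≈ 6.4565·Δt.
So d_P = 44.43, d_Q = 80.55, d_R = 42.83 km.
Circle about each station: (x − 46.2)² + (y − 5.8)² = 44.43²; (x + 35.0)² + (y − 32.8)² = 80.55²; (x + 23.6)² + (y + 16.5)² = 42.83².
Subtracting pairs of circle equations eliminates x²+y² and gives linear equations (the radical axes):
-162.4 x + 54.0 y = -4381.52
-139.6 x − 44.6 y = -1199.25
Solving the 2×2 system: x ≈ 17.6, y ≈ -28.2 km.

(17.6, -28.2)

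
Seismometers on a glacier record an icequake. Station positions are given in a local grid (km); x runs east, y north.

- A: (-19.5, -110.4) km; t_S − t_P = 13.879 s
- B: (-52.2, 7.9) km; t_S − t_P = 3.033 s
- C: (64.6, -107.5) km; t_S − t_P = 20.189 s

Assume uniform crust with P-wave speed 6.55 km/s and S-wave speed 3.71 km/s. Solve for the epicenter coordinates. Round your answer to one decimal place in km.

(-74.6, -5.2)

Distance from S−P lag: d = Δt · v_P v_S / (v_P − v_S) = Δt · (6.55·3.71)/(6.55−3.71) ≈ 8.5565·Δt.
So d_A = 118.76, d_B = 25.95, d_C = 172.75 km.
Circle about each station: (x + 19.5)² + (y + 110.4)² = 118.76²; (x + 52.2)² + (y − 7.9)² = 25.95²; (x − 64.6)² + (y + 107.5)² = 172.75².
Subtracting the A equation from the B and C equations removes the quadratic terms:
-65.4 x + 236.6 y = 3649.38
168.2 x + 5.8 y = -12577.62
Solving the 2×2 system: x ≈ -74.6, y ≈ -5.2 km.
Check against A (with the unrounded x, y): √((x + 19.5)²+(y + 110.4)²) = 118.76 ≈ 118.76 km. ✓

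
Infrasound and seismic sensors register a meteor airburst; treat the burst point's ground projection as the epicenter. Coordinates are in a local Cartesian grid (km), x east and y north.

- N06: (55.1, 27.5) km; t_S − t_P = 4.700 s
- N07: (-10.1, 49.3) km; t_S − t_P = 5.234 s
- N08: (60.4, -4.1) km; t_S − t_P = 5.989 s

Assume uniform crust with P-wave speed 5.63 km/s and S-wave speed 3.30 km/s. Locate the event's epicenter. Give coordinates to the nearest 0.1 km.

x ≈ 18.6 km, y ≈ 19.0 km

Distance from S−P lag: d = Δt · v_P v_S / (v_P − v_S) = Δt · (5.63·3.30)/(5.63−3.30) ≈ 7.9738·Δt.
So d_N06 = 37.48, d_N07 = 41.73, d_N08 = 47.76 km.
Circle about each station: (x − 55.1)² + (y − 27.5)² = 37.48²; (x + 10.1)² + (y − 49.3)² = 41.73²; (x − 60.4)² + (y + 4.1)² = 47.76².
Subtracting pairs of circle equations eliminates x²+y² and gives linear equations (the radical axes):
-130.4 x + 43.6 y = -1596.40
10.6 x − 63.2 y = -1003.56
Solving the 2×2 system: x ≈ 18.6, y ≈ 19.0 km.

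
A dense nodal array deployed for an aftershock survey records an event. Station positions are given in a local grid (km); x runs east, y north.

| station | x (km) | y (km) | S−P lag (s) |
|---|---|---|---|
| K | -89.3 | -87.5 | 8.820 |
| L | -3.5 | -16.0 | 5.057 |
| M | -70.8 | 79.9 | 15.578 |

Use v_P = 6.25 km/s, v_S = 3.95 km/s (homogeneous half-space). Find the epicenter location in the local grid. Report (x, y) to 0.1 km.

3.7 km east, -69.8 km north

Distance from S−P lag: d = Δt · v_P v_S / (v_P − v_S) = Δt · (6.25·3.95)/(6.25−3.95) ≈ 10.7337·Δt.
So d_K = 94.67, d_L = 54.28, d_M = 167.21 km.
Circle about each station: (x + 89.3)² + (y + 87.5)² = 94.67²; (x + 3.5)² + (y + 16.0)² = 54.28²; (x + 70.8)² + (y − 79.9)² = 167.21².
Subtracting the K equation from the L and M equations removes the quadratic terms:
171.6 x + 143.0 y = -9346.40
37.0 x + 334.8 y = -23230.87
Solving the 2×2 system: x ≈ 3.7, y ≈ -69.8 km.
Check against K (with the unrounded x, y): √((x + 89.3)²+(y + 87.5)²) = 94.67 ≈ 94.67 km. ✓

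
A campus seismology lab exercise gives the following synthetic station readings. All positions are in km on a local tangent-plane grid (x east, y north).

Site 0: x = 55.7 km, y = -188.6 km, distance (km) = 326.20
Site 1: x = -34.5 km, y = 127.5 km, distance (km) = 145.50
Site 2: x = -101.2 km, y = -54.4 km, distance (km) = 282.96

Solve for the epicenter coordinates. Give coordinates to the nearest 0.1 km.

Circle about each station: (x − 55.7)² + (y + 188.6)² = 326.20²; (x + 34.5)² + (y − 127.5)² = 145.50²; (x + 101.2)² + (y + 54.4)² = 282.96².
Subtracting the Site 0 equation from the Site 1 and Site 2 equations removes the quadratic terms:
-180.4 x + 632.2 y = 64010.24
-313.8 x + 268.4 y = 868.43
Solving the 2×2 system: x ≈ 110.9, y ≈ 132.9 km.

(110.9, 132.9)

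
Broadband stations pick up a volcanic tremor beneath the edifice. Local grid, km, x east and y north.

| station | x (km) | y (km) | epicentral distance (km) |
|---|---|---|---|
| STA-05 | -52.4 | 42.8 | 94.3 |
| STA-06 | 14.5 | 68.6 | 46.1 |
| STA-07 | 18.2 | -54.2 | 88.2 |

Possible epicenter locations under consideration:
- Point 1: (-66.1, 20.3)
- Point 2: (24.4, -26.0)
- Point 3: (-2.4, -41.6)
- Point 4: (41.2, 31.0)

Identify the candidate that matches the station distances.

Point 4

For each candidate, compare |candidate − station| to the reported distance:
Point 1: residuals STA-05 68.0, STA-06 47.9, STA-07 24.3 → max 68.0 km
Point 2: residuals STA-05 8.8, STA-06 49.0, STA-07 59.3 → max 59.3 km
Point 3: residuals STA-05 3.8, STA-06 65.4, STA-07 64.1 → max 65.4 km
Point 4: residuals STA-05 0.0, STA-06 0.0, STA-07 0.0 → max 0.0 km
Only Point 4 has all residuals ≈ 0.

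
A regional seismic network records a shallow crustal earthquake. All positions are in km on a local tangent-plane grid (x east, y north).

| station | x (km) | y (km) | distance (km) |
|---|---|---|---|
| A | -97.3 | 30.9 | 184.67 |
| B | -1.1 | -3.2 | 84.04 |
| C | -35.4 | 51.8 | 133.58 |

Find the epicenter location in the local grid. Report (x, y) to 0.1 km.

x ≈ 82.6 km, y ≈ -10.8 km

Circle about each station: (x + 97.3)² + (y − 30.9)² = 184.67²; (x + 1.1)² + (y + 3.2)² = 84.04²; (x + 35.4)² + (y − 51.8)² = 133.58².
Subtracting the A equation from the B and C equations removes the quadratic terms:
192.4 x − 68.2 y = 16629.64
123.8 x + 41.8 y = 9773.69
Solving the 2×2 system: x ≈ 82.6, y ≈ -10.8 km.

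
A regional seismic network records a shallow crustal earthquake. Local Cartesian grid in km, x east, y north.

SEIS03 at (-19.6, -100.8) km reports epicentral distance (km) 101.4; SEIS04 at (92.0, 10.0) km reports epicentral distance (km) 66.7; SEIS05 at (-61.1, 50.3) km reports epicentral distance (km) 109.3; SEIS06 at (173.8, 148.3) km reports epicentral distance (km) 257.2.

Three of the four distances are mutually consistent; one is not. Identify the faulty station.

SEIS06

Solve using three stations at a time. Using SEIS03, SEIS04, SEIS05 (subtract circle equations pairwise → linear system) gives (x, y) ≈ (28.9, -11.7).
Distances from that point to each station vs reported:
  SEIS03: calculated 101.4 vs reported 101.4 → residual 0.0 km
  SEIS04: calculated 66.7 vs reported 66.7 → residual 0.0 km
  SEIS05: calculated 109.3 vs reported 109.3 → residual 0.0 km
  SEIS06: calculated 215.9 vs reported 257.2 → residual 41.3 km
SEIS03, SEIS04, SEIS05 are mutually consistent (residuals ≈ 0); SEIS06 is off by 41.3 km.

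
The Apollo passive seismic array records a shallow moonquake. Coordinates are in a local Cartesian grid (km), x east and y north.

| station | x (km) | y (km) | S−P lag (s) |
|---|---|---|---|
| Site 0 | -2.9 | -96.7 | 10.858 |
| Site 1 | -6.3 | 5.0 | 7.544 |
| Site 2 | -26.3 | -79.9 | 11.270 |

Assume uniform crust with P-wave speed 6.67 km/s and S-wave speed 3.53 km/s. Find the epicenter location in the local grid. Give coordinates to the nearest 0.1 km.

x ≈ 40.0 km, y ≈ -27.5 km

Distance from S−P lag: d = Δt · v_P v_S / (v_P − v_S) = Δt · (6.67·3.53)/(6.67−3.53) ≈ 7.4984·Δt.
So d_Site 0 = 81.42, d_Site 1 = 56.57, d_Site 2 = 84.51 km.
Circle about each station: (x + 2.9)² + (y + 96.7)² = 81.42²; (x + 6.3)² + (y − 5.0)² = 56.57²; (x + 26.3)² + (y + 79.9)² = 84.51².
Subtracting pairs of circle equations eliminates x²+y² and gives linear equations (the radical axes):
-6.8 x + 203.4 y = -5865.56
-46.8 x + 33.6 y = -2796.32
Solving the 2×2 system: x ≈ 40.0, y ≈ -27.5 km.
Check against Site 0 (with the unrounded x, y): √((x + 2.9)²+(y + 96.7)²) = 81.42 ≈ 81.42 km. ✓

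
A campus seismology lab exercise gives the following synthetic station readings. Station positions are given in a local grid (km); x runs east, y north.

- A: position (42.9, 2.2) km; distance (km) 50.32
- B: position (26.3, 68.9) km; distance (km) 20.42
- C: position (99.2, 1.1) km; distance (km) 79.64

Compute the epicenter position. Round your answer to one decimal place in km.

38.2 km east, 52.3 km north

Circle about each station: (x − 42.9)² + (y − 2.2)² = 50.32²; (x − 26.3)² + (y − 68.9)² = 20.42²; (x − 99.2)² + (y − 1.1)² = 79.64².
Subtracting pairs of circle equations eliminates x²+y² and gives linear equations (the radical axes):
-33.2 x + 133.4 y = 5708.78
112.6 x − 2.2 y = 4186.17
Solving the 2×2 system: x ≈ 38.2, y ≈ 52.3 km.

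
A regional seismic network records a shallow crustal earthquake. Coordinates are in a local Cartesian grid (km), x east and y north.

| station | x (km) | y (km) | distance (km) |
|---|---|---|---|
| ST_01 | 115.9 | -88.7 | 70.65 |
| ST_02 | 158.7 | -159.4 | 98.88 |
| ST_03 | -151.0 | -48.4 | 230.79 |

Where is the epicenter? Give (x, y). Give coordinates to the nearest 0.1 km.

x ≈ 62.8 km, y ≈ -135.3 km

Circle about each station: (x − 115.9)² + (y + 88.7)² = 70.65²; (x − 158.7)² + (y + 159.4)² = 98.88²; (x + 151.0)² + (y + 48.4)² = 230.79².
Subtracting the ST_01 equation from the ST_02 and ST_03 equations removes the quadratic terms:
85.6 x − 141.4 y = 24507.72
-533.8 x + 80.6 y = -44429.54
Solving the 2×2 system: x ≈ 62.8, y ≈ -135.3 km.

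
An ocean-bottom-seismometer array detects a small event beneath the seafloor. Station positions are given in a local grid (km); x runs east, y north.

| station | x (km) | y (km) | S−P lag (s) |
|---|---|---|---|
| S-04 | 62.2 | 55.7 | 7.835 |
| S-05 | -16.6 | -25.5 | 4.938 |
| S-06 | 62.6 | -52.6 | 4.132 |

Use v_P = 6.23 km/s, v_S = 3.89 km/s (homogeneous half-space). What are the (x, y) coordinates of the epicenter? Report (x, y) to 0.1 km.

Distance from S−P lag: d = Δt · v_P v_S / (v_P − v_S) = Δt · (6.23·3.89)/(6.23−3.89) ≈ 10.3567·Δt.
So d_S-04 = 81.14, d_S-05 = 51.14, d_S-06 = 42.79 km.
Circle about each station: (x − 62.2)² + (y − 55.7)² = 81.14²; (x + 16.6)² + (y + 25.5)² = 51.14²; (x − 62.6)² + (y + 52.6)² = 42.79².
Subtracting the S-04 equation from the S-05 and S-06 equations removes the quadratic terms:
-157.6 x − 162.4 y = -2077.12
0.8 x − 216.6 y = 4466.91
Solving the 2×2 system: x ≈ 34.3, y ≈ -20.5 km.

x ≈ 34.3 km, y ≈ -20.5 km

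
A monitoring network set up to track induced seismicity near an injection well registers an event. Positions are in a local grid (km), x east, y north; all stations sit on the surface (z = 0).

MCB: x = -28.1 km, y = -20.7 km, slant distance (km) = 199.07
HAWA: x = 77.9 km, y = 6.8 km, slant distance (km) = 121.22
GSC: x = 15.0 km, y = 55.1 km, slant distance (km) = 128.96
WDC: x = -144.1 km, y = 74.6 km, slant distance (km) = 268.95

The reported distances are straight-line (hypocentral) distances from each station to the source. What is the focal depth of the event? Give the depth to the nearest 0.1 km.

Each station gives a sphere (x−x_i)² + (y−y_i)² + z² = d_i² (stations at z=0).
Subtracting the MCB sphere from HAWA and GSC: z² cancels, leaving linear equations in x and y:
212.0 x + 55.0 y = 29831.13
86.2 x + 151.6 y = 25041.09
Solving: x ≈ 114.794, y ≈ 99.907 km (keep extra digits for the depth step; rounded: 114.8, 99.9).
Then from the MCB sphere: z² = 199.07² − (x + 28.1)² − (y + 20.7)² with x = 114.794, y = 99.907, so z ≈ 68.294 ≈ 68.3 km.
Check against WDC (with the unrounded solution): distance 268.94 ≈ 268.95 km. ✓

68.3 km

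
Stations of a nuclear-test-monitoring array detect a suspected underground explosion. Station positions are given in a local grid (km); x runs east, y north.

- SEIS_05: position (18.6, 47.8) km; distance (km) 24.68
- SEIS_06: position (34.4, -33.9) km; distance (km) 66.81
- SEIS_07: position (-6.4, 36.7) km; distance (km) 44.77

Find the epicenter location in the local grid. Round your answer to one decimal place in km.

Circle about each station: (x − 18.6)² + (y − 47.8)² = 24.68²; (x − 34.4)² + (y + 33.9)² = 66.81²; (x + 6.4)² + (y − 36.7)² = 44.77².
Subtracting the SEIS_05 equation from the SEIS_06 and SEIS_07 equations removes the quadratic terms:
31.6 x − 163.4 y = -4152.70
-50.0 x − 22.2 y = -2638.20
Solving the 2×2 system: x ≈ 38.2, y ≈ 32.8 km.
Check against SEIS_05 (with the unrounded x, y): √((x − 18.6)²+(y − 47.8)²) = 24.68 ≈ 24.68 km. ✓

x ≈ 38.2 km, y ≈ 32.8 km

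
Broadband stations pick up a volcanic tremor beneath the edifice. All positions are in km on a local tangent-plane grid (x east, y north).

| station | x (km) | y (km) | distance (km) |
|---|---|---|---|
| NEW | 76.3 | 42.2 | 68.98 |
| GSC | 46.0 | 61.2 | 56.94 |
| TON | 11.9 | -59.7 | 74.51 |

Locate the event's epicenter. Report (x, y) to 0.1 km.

x ≈ 13.0 km, y ≈ 14.8 km

Circle about each station: (x − 76.3)² + (y − 42.2)² = 68.98²; (x − 46.0)² + (y − 61.2)² = 56.94²; (x − 11.9)² + (y + 59.7)² = 74.51².
Subtracting the NEW equation from the GSC and TON equations removes the quadratic terms:
-60.6 x + 38.0 y = -225.01
-128.8 x − 203.8 y = -4690.33
Solving the 2×2 system: x ≈ 13.0, y ≈ 14.8 km.
Check against NEW (with the unrounded x, y): √((x − 76.3)²+(y − 42.2)²) = 68.98 ≈ 68.98 km. ✓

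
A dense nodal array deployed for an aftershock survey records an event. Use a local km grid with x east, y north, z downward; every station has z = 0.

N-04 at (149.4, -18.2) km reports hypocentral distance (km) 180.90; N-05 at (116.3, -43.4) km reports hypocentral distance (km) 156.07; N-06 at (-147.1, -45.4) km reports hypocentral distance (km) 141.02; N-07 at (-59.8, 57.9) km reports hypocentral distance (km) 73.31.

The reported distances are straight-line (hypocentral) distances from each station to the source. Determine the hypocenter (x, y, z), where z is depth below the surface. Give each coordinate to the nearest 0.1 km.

Each station gives a sphere (x−x_i)² + (y−y_i)² + z² = d_i² (stations at z=0).
Subtracting the N-04 sphere from N-05 and N-06: z² cancels, leaving linear equations in x and y:
-66.2 x − 50.4 y = 1124.62
-593.0 x − 54.4 y = 13886.14
Solving: x ≈ -24.298, y ≈ 9.601 km (keep extra digits for the depth step; rounded: -24.3, 9.6).
Then from the N-04 sphere: z² = 180.90² − (x − 149.4)² − (y + 18.2)² with x = -24.298, y = 9.601, so z ≈ 42.201 ≈ 42.2 km.

(-24.3, 9.6, 42.2)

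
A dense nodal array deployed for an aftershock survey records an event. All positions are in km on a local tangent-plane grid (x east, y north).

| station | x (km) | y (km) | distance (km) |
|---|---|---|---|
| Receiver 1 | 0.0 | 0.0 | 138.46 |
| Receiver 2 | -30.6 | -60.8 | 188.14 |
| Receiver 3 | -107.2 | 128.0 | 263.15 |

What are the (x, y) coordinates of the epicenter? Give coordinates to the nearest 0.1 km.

Circle about each station: x² + y² = 138.46²; (x + 30.6)² + (y + 60.8)² = 188.14²; (x + 107.2)² + (y − 128.0)² = 263.15².
Subtracting the Receiver 1 equation from the Receiver 2 and Receiver 3 equations removes the quadratic terms:
-61.2 x − 121.6 y = -11592.49
-214.4 x + 256.0 y = -22200.91
Solving the 2×2 system: x ≈ 135.8, y ≈ 27.0 km.
Check against Receiver 1 (with the unrounded x, y): √(x²+y²) = 138.44 ≈ 138.46 km. ✓

135.8 km east, 27.0 km north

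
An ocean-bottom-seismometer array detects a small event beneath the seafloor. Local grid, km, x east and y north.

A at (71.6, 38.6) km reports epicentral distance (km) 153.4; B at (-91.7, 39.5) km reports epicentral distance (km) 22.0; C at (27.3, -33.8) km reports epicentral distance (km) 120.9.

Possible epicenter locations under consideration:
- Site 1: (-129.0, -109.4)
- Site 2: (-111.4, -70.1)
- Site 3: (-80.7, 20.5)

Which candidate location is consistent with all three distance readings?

For each candidate, compare |candidate − station| to the reported distance:
Site 1: residuals A 95.9, B 131.5, C 52.7 → max 131.5 km
Site 2: residuals A 59.4, B 89.4, C 22.5 → max 89.4 km
Site 3: residuals A 0.0, B 0.0, C 0.0 → max 0.0 km
Only Site 3 has all residuals ≈ 0.

Site 3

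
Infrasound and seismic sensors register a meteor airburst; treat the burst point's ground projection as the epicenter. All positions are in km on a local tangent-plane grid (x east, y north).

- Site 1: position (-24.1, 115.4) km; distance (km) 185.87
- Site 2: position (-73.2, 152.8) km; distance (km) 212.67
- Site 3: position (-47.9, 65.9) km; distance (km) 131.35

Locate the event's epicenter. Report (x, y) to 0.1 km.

-87.3 km east, -59.4 km north

Circle about each station: (x + 24.1)² + (y − 115.4)² = 185.87²; (x + 73.2)² + (y − 152.8)² = 212.67²; (x + 47.9)² + (y − 65.9)² = 131.35².
Subtracting the Site 1 equation from the Site 2 and Site 3 equations removes the quadratic terms:
-98.2 x + 74.8 y = 4127.24
-47.6 x − 99.0 y = 10034.08
Solving the 2×2 system: x ≈ -87.3, y ≈ -59.4 km.
Check against Site 1 (with the unrounded x, y): √((x + 24.1)²+(y − 115.4)²) = 185.86 ≈ 185.87 km. ✓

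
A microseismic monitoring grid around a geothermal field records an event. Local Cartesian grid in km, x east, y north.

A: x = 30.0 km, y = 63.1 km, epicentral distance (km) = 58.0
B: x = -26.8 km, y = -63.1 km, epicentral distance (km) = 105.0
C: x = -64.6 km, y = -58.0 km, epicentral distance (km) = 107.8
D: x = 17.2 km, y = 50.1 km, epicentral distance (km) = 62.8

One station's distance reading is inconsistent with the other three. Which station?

Solve using three stations at a time. Using A, B, C (subtract circle equations pairwise → linear system) gives (x, y) ≈ (-24.0, 41.9).
Distances from that point to each station vs reported:
  A: calculated 58.0 vs reported 58.0 → residual 0.0 km
  B: calculated 105.0 vs reported 105.0 → residual 0.0 km
  C: calculated 107.8 vs reported 107.8 → residual 0.0 km
  D: calculated 42.0 vs reported 62.8 → residual 20.8 km
A, B, C are mutually consistent (residuals ≈ 0); D is off by 20.8 km.

D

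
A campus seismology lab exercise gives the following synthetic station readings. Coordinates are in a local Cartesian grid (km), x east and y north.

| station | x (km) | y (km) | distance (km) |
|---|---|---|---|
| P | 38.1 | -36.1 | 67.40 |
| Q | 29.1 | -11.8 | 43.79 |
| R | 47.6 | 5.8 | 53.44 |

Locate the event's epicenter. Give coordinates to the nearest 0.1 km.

Circle about each station: (x − 38.1)² + (y + 36.1)² = 67.40²; (x − 29.1)² + (y + 11.8)² = 43.79²; (x − 47.6)² + (y − 5.8)² = 53.44².
Subtracting the P equation from the Q and R equations removes the quadratic terms:
-18.0 x + 48.6 y = 856.43
19.0 x + 83.8 y = 1231.51
Solving the 2×2 system: x ≈ -4.9, y ≈ 15.8 km.

x ≈ -4.9 km, y ≈ 15.8 km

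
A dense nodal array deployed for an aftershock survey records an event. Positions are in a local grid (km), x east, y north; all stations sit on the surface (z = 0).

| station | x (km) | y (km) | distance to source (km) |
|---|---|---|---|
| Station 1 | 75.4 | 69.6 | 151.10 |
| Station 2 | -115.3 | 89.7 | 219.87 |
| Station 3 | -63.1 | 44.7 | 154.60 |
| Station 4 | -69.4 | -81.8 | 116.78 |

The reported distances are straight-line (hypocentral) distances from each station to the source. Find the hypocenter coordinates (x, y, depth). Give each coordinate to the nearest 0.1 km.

x ≈ 31.8 km, y ≈ -64.0 km, depth ≈ 55.5 km

Each station gives a sphere (x−x_i)² + (y−y_i)² + z² = d_i² (stations at z=0).
Subtracting the Station 1 sphere from Station 2 and Station 3: z² cancels, leaving linear equations in x and y:
-381.4 x + 40.2 y = -14700.75
-277.0 x − 49.8 y = -5619.57
Solving: x ≈ 31.797, y ≈ -64.018 km (keep extra digits for the depth step; rounded: 31.8, -64.0).
Then from the Station 1 sphere: z² = 151.10² − (x − 75.4)² − (y − 69.6)² with x = 31.797, y = -64.018, so z ≈ 55.464 ≈ 55.5 km.
Check against Station 4 (with the unrounded solution): distance 116.76 ≈ 116.78 km. ✓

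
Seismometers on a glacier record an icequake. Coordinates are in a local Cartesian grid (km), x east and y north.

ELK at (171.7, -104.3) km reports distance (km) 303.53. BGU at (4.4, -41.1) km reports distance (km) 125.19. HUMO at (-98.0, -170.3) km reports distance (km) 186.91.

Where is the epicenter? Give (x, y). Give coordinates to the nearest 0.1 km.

Circle about each station: (x − 171.7)² + (y + 104.3)² = 303.53²; (x − 4.4)² + (y + 41.1)² = 125.19²; (x + 98.0)² + (y + 170.3)² = 186.91².
Subtracting the ELK equation from the BGU and HUMO equations removes the quadratic terms:
-334.6 x + 126.4 y = 37807.11
-539.4 x − 132.0 y = 55441.82
Solving the 2×2 system: x ≈ -106.8, y ≈ 16.4 km.

(-106.8, 16.4)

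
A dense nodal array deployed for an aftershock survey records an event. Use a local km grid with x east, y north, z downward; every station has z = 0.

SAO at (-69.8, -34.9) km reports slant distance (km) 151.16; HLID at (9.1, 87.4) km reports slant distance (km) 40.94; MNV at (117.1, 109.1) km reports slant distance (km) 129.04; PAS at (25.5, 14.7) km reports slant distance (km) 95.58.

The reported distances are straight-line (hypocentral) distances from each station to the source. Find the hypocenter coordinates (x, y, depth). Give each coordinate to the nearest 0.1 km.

(-6.0, 97.1, 36.8)

Each station gives a sphere (x−x_i)² + (y−y_i)² + z² = d_i² (stations at z=0).
Subtracting the SAO sphere from HLID and MNV: z² cancels, leaving linear equations in x and y:
157.8 x + 244.6 y = 22804.78
373.8 x + 288.0 y = 25723.19
Solving: x ≈ -5.999, y ≈ 97.103 km (keep extra digits for the depth step; rounded: -6.0, 97.1).
Then from the SAO sphere: z² = 151.16² − (x + 69.8)² − (y + 34.9)² with x = -5.999, y = 97.103, so z ≈ 36.797 ≈ 36.8 km.
Check against PAS (with the unrounded solution): distance 95.58 ≈ 95.58 km. ✓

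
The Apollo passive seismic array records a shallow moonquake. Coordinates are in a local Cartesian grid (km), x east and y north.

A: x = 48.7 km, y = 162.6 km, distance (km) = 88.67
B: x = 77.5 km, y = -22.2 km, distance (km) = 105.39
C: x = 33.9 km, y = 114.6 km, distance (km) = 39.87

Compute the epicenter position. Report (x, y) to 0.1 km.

Circle about each station: (x − 48.7)² + (y − 162.6)² = 88.67²; (x − 77.5)² + (y + 22.2)² = 105.39²; (x − 33.9)² + (y − 114.6)² = 39.87².
Subtracting pairs of circle equations eliminates x²+y² and gives linear equations (the radical axes):
57.6 x − 369.6 y = -25556.04
-29.6 x − 96.0 y = -8255.33
Solving the 2×2 system: x ≈ 36.3, y ≈ 74.8 km.
Check against A (with the unrounded x, y): √((x − 48.7)²+(y − 162.6)²) = 88.67 ≈ 88.67 km. ✓

x ≈ 36.3 km, y ≈ 74.8 km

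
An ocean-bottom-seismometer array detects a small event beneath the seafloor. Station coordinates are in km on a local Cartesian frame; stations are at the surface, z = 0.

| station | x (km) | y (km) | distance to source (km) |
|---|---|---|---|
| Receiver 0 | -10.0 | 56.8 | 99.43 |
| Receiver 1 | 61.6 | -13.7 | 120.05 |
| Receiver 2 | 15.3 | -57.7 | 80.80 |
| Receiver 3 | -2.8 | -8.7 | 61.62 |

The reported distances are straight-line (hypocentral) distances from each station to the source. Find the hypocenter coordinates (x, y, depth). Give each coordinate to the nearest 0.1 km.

(-54.3, -27.7, 28.0)

Each station gives a sphere (x−x_i)² + (y−y_i)² + z² = d_i² (stations at z=0).
Subtracting the Receiver 0 sphere from Receiver 1 and Receiver 2: z² cancels, leaving linear equations in x and y:
143.2 x − 141.0 y = -3869.67
50.6 x − 229.0 y = 3594.82
Solving: x ≈ -54.292, y ≈ -27.694 km (keep extra digits for the depth step; rounded: -54.3, -27.7).
Then from the Receiver 0 sphere: z² = 99.43² − (x + 10.0)² − (y − 56.8)² with x = -54.292, y = -27.694, so z ≈ 28.023 ≈ 28.0 km.
Check against Receiver 3 (with the unrounded solution): distance 61.62 ≈ 61.62 km. ✓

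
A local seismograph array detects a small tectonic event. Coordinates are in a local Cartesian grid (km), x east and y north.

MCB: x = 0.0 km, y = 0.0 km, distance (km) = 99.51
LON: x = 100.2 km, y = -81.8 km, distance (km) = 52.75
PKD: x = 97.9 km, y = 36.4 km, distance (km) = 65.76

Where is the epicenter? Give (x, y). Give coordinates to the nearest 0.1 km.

x ≈ 95.1 km, y ≈ -29.3 km

Circle about each station: x² + y² = 99.51²; (x − 100.2)² + (y + 81.8)² = 52.75²; (x − 97.9)² + (y − 36.4)² = 65.76².
Subtracting the MCB equation from the LON and PKD equations removes the quadratic terms:
200.4 x − 163.6 y = 23850.96
195.8 x + 72.8 y = 16487.23
Solving the 2×2 system: x ≈ 95.1, y ≈ -29.3 km.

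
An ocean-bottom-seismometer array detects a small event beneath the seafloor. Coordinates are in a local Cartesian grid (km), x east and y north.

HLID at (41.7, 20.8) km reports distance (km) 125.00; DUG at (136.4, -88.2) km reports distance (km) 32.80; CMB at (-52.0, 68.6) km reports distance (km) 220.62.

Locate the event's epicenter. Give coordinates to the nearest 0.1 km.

(103.6, -87.8)

Circle about each station: (x − 41.7)² + (y − 20.8)² = 125.00²; (x − 136.4)² + (y + 88.2)² = 32.80²; (x + 52.0)² + (y − 68.6)² = 220.62².
Subtracting the HLID equation from the DUG and CMB equations removes the quadratic terms:
189.4 x − 218.0 y = 38761.83
-187.4 x + 95.6 y = -27809.75
Solving the 2×2 system: x ≈ 103.6, y ≈ -87.8 km.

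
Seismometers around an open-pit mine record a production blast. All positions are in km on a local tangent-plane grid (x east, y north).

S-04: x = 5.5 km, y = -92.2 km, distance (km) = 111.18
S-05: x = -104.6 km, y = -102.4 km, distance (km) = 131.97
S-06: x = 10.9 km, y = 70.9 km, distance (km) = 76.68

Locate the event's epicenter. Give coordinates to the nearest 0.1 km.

(-36.6, 10.7)

Circle about each station: (x − 5.5)² + (y + 92.2)² = 111.18²; (x + 104.6)² + (y + 102.4)² = 131.97²; (x − 10.9)² + (y − 70.9)² = 76.68².
Subtracting the S-04 equation from the S-05 and S-06 equations removes the quadratic terms:
-220.2 x − 20.4 y = 7840.74
10.8 x + 326.2 y = 3095.70
Solving the 2×2 system: x ≈ -36.6, y ≈ 10.7 km.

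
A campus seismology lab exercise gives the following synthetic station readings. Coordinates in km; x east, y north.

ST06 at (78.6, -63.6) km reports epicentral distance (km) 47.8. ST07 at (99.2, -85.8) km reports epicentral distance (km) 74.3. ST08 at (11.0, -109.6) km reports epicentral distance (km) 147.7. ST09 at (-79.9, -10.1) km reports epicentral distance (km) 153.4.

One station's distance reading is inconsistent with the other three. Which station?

Solve using three stations at a time. Using ST06, ST07, ST09 (subtract circle equations pairwise → linear system) gives (x, y) ≈ (73.3, -16.3).
Distances from that point to each station vs reported:
  ST06: calculated 47.6 vs reported 47.8 → residual 0.2 km
  ST07: calculated 74.2 vs reported 74.3 → residual 0.1 km
  ST08: calculated 112.2 vs reported 147.7 → residual 35.5 km
  ST09: calculated 153.3 vs reported 153.4 → residual 0.1 km
ST06, ST07, ST09 are mutually consistent (residuals ≈ 0); ST08 is off by 35.5 km.

ST08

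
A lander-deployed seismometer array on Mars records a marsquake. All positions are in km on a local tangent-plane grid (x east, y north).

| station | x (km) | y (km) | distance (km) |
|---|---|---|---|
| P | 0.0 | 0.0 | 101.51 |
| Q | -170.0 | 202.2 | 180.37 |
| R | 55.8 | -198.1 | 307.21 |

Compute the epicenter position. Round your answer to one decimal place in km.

(-22.0, 99.1)

Circle about each station: x² + y² = 101.51²; (x + 170.0)² + (y − 202.2)² = 180.37²; (x − 55.8)² + (y + 198.1)² = 307.21².
Subtracting the P equation from the Q and R equations removes the quadratic terms:
-340.0 x + 404.4 y = 47555.78
111.6 x − 396.2 y = -41716.45
Solving the 2×2 system: x ≈ -22.0, y ≈ 99.1 km.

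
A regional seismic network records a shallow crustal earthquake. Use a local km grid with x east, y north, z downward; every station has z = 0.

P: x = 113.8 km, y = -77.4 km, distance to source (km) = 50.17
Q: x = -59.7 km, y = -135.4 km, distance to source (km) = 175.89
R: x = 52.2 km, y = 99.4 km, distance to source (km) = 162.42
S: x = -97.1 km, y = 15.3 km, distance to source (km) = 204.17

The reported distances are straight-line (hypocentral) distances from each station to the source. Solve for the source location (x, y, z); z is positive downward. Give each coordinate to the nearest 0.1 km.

Each station gives a sphere (x−x_i)² + (y−y_i)² + z² = d_i² (stations at z=0).
Subtracting the P sphere from Q and R: z² cancels, leaving linear equations in x and y:
-347.0 x − 116.0 y = -25464.21
-123.2 x + 353.6 y = -30199.23
Solving: x ≈ 91.300, y ≈ -53.595 km (keep extra digits for the depth step; rounded: 91.3, -53.6).
Then from the P sphere: z² = 50.17² − (x − 113.8)² − (y + 77.4)² with x = 91.300, y = -53.595, so z ≈ 38.001 ≈ 38.0 km.
Check against S (with the unrounded solution): distance 204.17 ≈ 204.17 km. ✓

x ≈ 91.3 km, y ≈ -53.6 km, depth ≈ 38.0 km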